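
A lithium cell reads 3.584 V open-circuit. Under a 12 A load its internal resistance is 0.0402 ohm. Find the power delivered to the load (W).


Step 1: V_terminal = OCV - I*R = 3.584 - 12 * 0.0402 = 3.1016 V
Step 2: P_out = V_terminal * I = 3.1016 * 12 = 37.22 W

37.22 W


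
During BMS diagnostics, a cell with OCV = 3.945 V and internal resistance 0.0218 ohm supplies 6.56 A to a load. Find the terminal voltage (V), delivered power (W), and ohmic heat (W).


Step 1: V_terminal = OCV - I*R = 3.945 - 6.56 * 0.0218 = 3.802 V
Step 2: P_out = V_terminal * I = 3.802 * 6.56 = 24.94 W
Step 3: Q = I^2 * R = 6.56^2 * 0.0218 = 0.9381 W

V=3.802 V, P=24.94 W, Q=0.9381 W


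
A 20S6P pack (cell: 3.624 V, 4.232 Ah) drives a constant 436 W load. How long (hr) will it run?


Step 1: E_pack = Ns * V_cell * Np * C_cell = 20 * 3.624 * 6 * 4.232 = 1840.4 Wh
Step 2: t = E_pack / P = 1840.4 / 436 = 4.221 hr

4.221 hr


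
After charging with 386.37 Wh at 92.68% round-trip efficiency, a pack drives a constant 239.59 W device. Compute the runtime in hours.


Step 1: E_discharge = eta/100 * E_charge = 92.68/100 * 386.37 = 358.09 Wh
Step 2: t = E_discharge / P = 358.09 / 239.59 = 1.495 hr

1.495 hr


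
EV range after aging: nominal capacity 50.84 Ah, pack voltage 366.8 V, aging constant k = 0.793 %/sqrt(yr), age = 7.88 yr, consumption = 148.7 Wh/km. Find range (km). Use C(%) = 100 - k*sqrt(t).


Step 1: capacity retention = 100 - 0.793 * sqrt(7.88) = 100 - 0.793 * 2.8071 = 97.774%
Step 2: C_now = 50.84 * 97.774/100 = 49.708 Ah
Step 3: E_pack = V * C_now = 366.8 * 49.708 = 18233 Wh
Step 4: range = E_pack / consumption = 18233 / 148.7 = 122.6 km

122.6 km


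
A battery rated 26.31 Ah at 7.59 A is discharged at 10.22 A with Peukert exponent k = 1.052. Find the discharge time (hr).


t_rated = C / I_rated = 26.31 / 7.59 = 3.4664 hr
(I_rated/I)^k = (0.74266)^1.052 = 0.73126
t = t_rated * (I_rated/I)^k = 3.4664 * 0.73126 = 2.535 hr

2.535 hr


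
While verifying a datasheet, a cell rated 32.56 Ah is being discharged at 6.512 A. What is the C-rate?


C_rate = I / capacity = 6.512 / 32.56 = 0.2C

0.2C


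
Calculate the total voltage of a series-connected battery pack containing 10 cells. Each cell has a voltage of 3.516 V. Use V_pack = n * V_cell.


With 10 cells in series at 3.516 V each, V_pack = 35.16 V

35.16 V


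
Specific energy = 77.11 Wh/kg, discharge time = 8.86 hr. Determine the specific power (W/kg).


P_specific = E / t = 77.11 / 8.86 = 8.703 W/kg

8.703 W/kg


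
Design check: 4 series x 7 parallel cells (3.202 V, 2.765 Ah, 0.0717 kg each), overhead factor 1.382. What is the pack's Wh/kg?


Step 1: V_pack = 4 * 3.202 = 12.808 V
Step 2: C_pack = 7 * 2.765 = 19.355 Ah
Step 3: E_pack = V_pack * C_pack = 12.808 * 19.355 = 247.9 Wh
Step 4: m_pack = 4 * 7 * 0.0717 * 1.382 = 2.7745 kg
Step 5: ED = E_pack / m_pack = 247.9 / 2.7745 = 89.35 Wh/kg

89.35 Wh/kg


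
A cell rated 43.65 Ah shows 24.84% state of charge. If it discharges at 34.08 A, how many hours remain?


Step 1: remaining = SOC/100 * C_total = 24.84/100 * 43.65 = 10.843 Ah
Step 2: t = remaining / I = 10.843 / 34.08 = 0.3182 hr

0.3182 hr


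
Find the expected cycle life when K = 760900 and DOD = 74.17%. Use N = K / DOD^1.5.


Step 1: DOD^1.5 = 74.17^1.5 = 638.77
Step 2: N = 760900 / 638.77 = 1191 cycles

1191 cycles


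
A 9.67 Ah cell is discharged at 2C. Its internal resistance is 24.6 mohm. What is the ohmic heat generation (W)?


Convert: R = 24.6 mohm = 0.0246 ohm
Step 1: I = C_rate * capacity = 2 * 9.67 = 19.34 A
Step 2: Q = I^2 * R = 19.34^2 * 0.0246 = 374.04 * 0.0246 = 9.201 W

9.201 W


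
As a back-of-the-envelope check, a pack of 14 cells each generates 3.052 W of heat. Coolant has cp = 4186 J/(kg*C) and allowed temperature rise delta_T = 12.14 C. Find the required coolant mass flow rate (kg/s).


Q_total = 14 * 3.052 = 42.728 W
m_dot = Q_total / (cp * dT) = 42.728 / (4186 * 12.14) = 8.408e-04 kg/s

8.408e-04 kg/s


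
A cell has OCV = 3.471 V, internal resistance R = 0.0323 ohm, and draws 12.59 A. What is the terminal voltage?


V = OCV - I*R = 3.471 - 12.59 * 0.0323 = 3.064 V

3.064 V


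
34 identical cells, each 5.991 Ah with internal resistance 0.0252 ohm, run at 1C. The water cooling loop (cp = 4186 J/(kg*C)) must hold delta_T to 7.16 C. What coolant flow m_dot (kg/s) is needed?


Step 1: I = 1 * 5.991 = 5.991 A
Step 2: Q_cell = I^2 * R = 5.991^2 * 0.0252 = 0.90448 W
Step 3: Q_total = 34 * 0.90448 = 30.752 W
Step 4: m_dot = Q_total / (cp * dT) = 30.752 / (4186 * 7.16) = 0.001026 kg/s

0.001026 kg/s


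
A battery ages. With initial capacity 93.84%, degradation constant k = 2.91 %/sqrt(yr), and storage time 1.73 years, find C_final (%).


Step 1: sqrt(1.73 yr) = 1.3153
Step 2: drop = 2.91 * 1.3153 = 3.8275
Step 3: C_final = 93.84 - 3.8275 = 90.01%

90.01%


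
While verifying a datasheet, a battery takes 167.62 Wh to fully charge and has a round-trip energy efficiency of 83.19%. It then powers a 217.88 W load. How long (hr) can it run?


Step 1: E_discharge = eta/100 * E_charge = 83.19/100 * 167.62 = 139.44 Wh
Step 2: t = E_discharge / P = 139.44 / 217.88 = 0.6400 hr

0.6400 hr


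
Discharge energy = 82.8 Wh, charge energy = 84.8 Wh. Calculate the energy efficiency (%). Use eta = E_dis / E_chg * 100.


Round-trip efficiency = 82.8/84.8 * 100% = 97.64%

97.64%


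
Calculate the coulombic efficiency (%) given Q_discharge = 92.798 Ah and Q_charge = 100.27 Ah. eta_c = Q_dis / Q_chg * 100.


Coulombic efficiency = 92.798/100.27 * 100% = 92.55%

92.55%


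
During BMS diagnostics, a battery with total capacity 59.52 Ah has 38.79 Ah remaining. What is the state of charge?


SOC% = 38.79 / 59.52 * 100 = 65.17%

65.17%


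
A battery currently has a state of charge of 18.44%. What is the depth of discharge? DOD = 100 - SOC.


Complement of SOC: DOD = 100% - 18.44% = 81.56%

81.56%


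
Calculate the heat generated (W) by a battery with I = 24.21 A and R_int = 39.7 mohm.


Convert: R = 39.7 mohm = 0.0397 ohm
I^2 = 586.12
Q = 586.12 * 0.0397 = 23.27 W

23.27 W


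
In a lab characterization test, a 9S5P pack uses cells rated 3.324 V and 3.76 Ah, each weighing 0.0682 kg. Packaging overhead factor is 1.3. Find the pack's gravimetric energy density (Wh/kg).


Step 1: V_pack = 9 * 3.324 = 29.916 V
Step 2: C_pack = 5 * 3.76 = 18.8 Ah
Step 3: E_pack = V_pack * C_pack = 29.916 * 18.8 = 562.42 Wh
Step 4: m_pack = 9 * 5 * 0.0682 * 1.3 = 3.9897 kg
Step 5: ED = E_pack / m_pack = 562.42 / 3.9897 = 141.0 Wh/kg

141.0 Wh/kg


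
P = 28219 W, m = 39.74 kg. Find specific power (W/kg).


SP = P / m = 28219 / 39.74 = 710.1 W/kg

710.1 W/kg


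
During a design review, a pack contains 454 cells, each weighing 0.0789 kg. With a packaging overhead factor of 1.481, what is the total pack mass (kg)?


m_pack = n * m_cell * overhead = 454 * 0.0789 * 1.481 = 53.05 kg

53.05 kg


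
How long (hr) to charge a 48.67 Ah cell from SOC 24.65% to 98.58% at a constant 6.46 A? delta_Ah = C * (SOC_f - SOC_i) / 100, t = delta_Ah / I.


delta_Ah = 48.67 * (98.58 - 24.65) / 100 = 35.982 Ah
t = delta_Ah / I = 35.982 / 6.46 = 5.570 hr

5.570 hr


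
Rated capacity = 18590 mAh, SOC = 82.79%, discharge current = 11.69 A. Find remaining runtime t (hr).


Convert: C_total = 18590 mAh = 18.59 Ah
Step 1: remaining = SOC/100 * C_total = 82.79/100 * 18.59 = 15.391 Ah
Step 2: t = remaining / I = 15.391 / 11.69 = 1.317 hr

1.317 hr


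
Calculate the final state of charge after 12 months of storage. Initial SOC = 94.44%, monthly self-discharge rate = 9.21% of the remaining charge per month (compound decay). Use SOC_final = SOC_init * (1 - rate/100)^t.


Monthly retention factor = 1 - 9.21/100 = 0.9079
Over 12 months: factor^12 = 0.31366
SOC_final = 94.44 * 0.31366 = 29.62%

29.62%


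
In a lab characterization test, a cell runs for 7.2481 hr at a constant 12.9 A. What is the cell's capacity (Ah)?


C = I * t = 12.9 * 7.2481 = 93.50 Ah

93.50 Ah


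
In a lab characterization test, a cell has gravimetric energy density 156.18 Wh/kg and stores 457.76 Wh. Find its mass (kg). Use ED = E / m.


m = E / ED = 457.76 / 156.18 = 2.931 kg

2.931 kg


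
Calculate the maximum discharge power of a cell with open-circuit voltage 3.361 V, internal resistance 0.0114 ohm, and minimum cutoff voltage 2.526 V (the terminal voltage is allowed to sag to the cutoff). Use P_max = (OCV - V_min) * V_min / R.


P_max = (OCV - V_min) * V_min / R = (3.361 - 2.526) * 2.526 / 0.0114 = 0.835 * 2.526 / 0.0114 = 185.0 W

185.0 W


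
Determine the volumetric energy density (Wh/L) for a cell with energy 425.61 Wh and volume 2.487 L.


Volumetric ED = 425.61 Wh / 2.487 L = 171.1 Wh/L

171.1 Wh/L


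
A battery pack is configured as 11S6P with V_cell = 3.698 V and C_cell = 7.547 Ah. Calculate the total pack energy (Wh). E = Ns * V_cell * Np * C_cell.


V_pack = 11 * 3.698 = 40.678 V
C_pack = 6 * 7.547 = 45.282 Ah
E = V_pack * C_pack = 40.678 * 45.282 = 1842 Wh

1842 Wh


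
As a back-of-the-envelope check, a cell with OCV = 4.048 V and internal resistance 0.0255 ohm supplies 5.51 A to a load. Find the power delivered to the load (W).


Step 1: V_terminal = OCV - I*R = 4.048 - 5.51 * 0.0255 = 3.9075 V
Step 2: P_out = V_terminal * I = 3.9075 * 5.51 = 21.53 W

21.53 W


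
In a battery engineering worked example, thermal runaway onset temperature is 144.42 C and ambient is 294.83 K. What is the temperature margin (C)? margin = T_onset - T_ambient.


Convert: T_ambient = 294.83 K = 21.68 C
margin = 144.42 - 21.68 = 122.74 C

122.74 C


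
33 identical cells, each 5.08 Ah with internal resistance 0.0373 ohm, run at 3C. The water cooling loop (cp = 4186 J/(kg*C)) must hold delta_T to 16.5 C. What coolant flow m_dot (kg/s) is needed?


Step 1: I = 3 * 5.08 = 15.24 A
Step 2: Q_cell = I^2 * R = 15.24^2 * 0.0373 = 8.6632 W
Step 3: Q_total = 33 * 8.6632 = 285.89 W
Step 4: m_dot = Q_total / (cp * dT) = 285.89 / (4186 * 16.5) = 0.004139 kg/s

0.004139 kg/s


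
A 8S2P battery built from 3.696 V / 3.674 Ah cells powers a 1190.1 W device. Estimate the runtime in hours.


Step 1: E_pack = Ns * V_cell * Np * C_cell = 8 * 3.696 * 2 * 3.674 = 217.27 Wh
Step 2: t = E_pack / P = 217.27 / 1190.1 = 0.1826 hr

0.1826 hr


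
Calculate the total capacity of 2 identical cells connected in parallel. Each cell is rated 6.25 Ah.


C_total = 2 * 6.25 = 12.5 Ah

12.5 Ah


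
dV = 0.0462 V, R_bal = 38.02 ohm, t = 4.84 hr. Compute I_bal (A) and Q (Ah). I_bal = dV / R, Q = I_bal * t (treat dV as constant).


I_bal = dV / R = 0.0462 / 38.02 = 0.0012151 A
Q = I_bal * t = 0.0012151 * 4.84 = 0.005881 Ah

I=0.0012151 A, Q=0.005881 Ah


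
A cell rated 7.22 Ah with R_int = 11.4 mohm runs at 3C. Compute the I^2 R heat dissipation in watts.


Convert: R = 11.4 mohm = 0.0114 ohm
Step 1: I = C_rate * capacity = 3 * 7.22 = 21.66 A
Step 2: Q = I^2 * R = 21.66^2 * 0.0114 = 469.16 * 0.0114 = 5.348 W

5.348 W


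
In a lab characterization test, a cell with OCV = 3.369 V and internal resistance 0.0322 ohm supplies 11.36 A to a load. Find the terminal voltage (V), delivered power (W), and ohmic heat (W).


Step 1: V_terminal = OCV - I*R = 3.369 - 11.36 * 0.0322 = 3.0032 V
Step 2: P_out = V_terminal * I = 3.0032 * 11.36 = 34.12 W
Step 3: Q = I^2 * R = 11.36^2 * 0.0322 = 4.155 W

V=3.0032 V, P=34.12 W, Q=4.155 W


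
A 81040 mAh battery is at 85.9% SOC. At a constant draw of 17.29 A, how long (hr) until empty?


Convert: C_total = 81040 mAh = 81.04 Ah
Step 1: remaining = SOC/100 * C_total = 85.9/100 * 81.04 = 69.613 Ah
Step 2: t = remaining / I = 69.613 / 17.29 = 4.026 hr

4.026 hr


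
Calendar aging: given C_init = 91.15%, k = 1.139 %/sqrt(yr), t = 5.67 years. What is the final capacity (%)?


sqrt(t) = sqrt(5.67) = 2.3812
C_final = 91.15 - 1.139 * 2.3812 = 88.44%

88.44%


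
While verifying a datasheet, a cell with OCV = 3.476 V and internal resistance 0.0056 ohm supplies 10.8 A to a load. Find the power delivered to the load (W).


Step 1: V_terminal = OCV - I*R = 3.476 - 10.8 * 0.0056 = 3.4155 V
Step 2: P_out = V_terminal * I = 3.4155 * 10.8 = 36.89 W

36.89 W


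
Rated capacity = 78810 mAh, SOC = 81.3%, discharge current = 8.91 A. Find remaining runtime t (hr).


Convert: C_total = 78810 mAh = 78.81 Ah
Step 1: remaining = SOC/100 * C_total = 81.3/100 * 78.81 = 64.073 Ah
Step 2: t = remaining / I = 64.073 / 8.91 = 7.191 hr

7.191 hr


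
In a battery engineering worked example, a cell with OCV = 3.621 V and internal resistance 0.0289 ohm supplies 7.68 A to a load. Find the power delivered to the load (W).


Step 1: V_terminal = OCV - I*R = 3.621 - 7.68 * 0.0289 = 3.399 V
Step 2: P_out = V_terminal * I = 3.399 * 7.68 = 26.10 W

26.10 W


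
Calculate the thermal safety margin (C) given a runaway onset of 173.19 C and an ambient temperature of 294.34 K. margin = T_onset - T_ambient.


Convert: T_ambient = 294.34 K = 21.19 C
margin = 173.19 - 21.19 = 152 C

152 C


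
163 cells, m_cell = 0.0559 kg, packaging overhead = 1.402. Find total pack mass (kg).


m_pack = n * m_cell * overhead = 163 * 0.0559 * 1.402 = 12.77 kg

12.77 kg


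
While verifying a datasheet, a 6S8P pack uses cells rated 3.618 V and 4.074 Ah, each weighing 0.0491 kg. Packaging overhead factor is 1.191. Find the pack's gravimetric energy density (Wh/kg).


Step 1: V_pack = 6 * 3.618 = 21.708 V
Step 2: C_pack = 8 * 4.074 = 32.592 Ah
Step 3: E_pack = V_pack * C_pack = 21.708 * 32.592 = 707.51 Wh
Step 4: m_pack = 6 * 8 * 0.0491 * 1.191 = 2.8069 kg
Step 5: ED = E_pack / m_pack = 707.51 / 2.8069 = 252.1 Wh/kg

252.1 Wh/kg


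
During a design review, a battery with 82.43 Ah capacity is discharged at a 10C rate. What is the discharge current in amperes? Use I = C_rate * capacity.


At 10C: I = 10 * 82.43 Ah = 824.3 A

824.3 A


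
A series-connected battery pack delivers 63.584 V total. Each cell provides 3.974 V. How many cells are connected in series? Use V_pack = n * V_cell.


Rearranging: n = V_pack / V_cell = 63.584 / 3.974 = 16 cells

16


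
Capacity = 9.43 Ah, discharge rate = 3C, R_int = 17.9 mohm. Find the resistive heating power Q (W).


Convert: R = 17.9 mohm = 0.0179 ohm
Step 1: I = C_rate * capacity = 3 * 9.43 = 28.29 A
Step 2: Q = I^2 * R = 28.29^2 * 0.0179 = 800.32 * 0.0179 = 14.33 W

14.33 W


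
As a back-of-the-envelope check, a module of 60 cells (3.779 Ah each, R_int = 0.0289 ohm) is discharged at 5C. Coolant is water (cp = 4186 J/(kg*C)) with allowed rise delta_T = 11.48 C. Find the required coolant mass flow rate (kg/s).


Step 1: I = 5 * 3.779 = 18.895 A
Step 2: Q_cell = I^2 * R = 18.895^2 * 0.0289 = 10.318 W
Step 3: Q_total = 60 * 10.318 = 619.08 W
Step 4: m_dot = Q_total / (cp * dT) = 619.08 / (4186 * 11.48) = 0.01288 kg/s

0.01288 kg/s


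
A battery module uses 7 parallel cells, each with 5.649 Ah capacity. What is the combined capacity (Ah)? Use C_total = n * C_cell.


C_total = 7 * 5.649 = 39.543 Ah

39.543 Ah


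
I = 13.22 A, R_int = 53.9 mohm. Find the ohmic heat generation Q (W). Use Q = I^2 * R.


Convert: R = 53.9 mohm = 0.0539 ohm
Q = I^2 * R = 13.22^2 * 0.0539 = 9.420 W

9.420 W


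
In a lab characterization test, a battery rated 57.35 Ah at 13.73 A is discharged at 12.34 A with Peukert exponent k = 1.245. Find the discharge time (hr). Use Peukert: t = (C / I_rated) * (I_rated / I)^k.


t_rated = C / I_rated = 57.35 / 13.73 = 4.177 hr
(I_rated/I)^k = (1.1126)^1.245 = 1.1421
t = t_rated * (I_rated/I)^k = 4.177 * 1.1421 = 4.771 hr

4.771 hr


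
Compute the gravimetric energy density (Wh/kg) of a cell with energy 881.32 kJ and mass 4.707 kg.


Convert: E = 881.32 kJ = 244.81 Wh
ED = E / m = 244.81 / 4.707 = 52.01 Wh/kg

52.01 Wh/kg


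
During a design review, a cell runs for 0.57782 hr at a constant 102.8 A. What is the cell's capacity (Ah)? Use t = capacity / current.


C = I * t = 102.8 * 0.57782 = 59.40 Ah

59.40 Ah


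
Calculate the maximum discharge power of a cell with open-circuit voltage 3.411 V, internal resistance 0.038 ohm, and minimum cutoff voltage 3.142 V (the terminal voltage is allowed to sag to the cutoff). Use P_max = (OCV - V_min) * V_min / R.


P_max = (OCV - V_min) * V_min / R = (3.411 - 3.142) * 3.142 / 0.038 = 0.269 * 3.142 / 0.038 = 22.24 W

22.24 W


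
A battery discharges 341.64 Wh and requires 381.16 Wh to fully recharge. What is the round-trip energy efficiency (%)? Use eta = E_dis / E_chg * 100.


Round-trip efficiency = 341.64/381.16 * 100% = 89.63%

89.63%


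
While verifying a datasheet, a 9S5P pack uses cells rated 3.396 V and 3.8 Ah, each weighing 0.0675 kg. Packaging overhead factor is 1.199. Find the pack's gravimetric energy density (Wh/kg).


Step 1: V_pack = 9 * 3.396 = 30.564 V
Step 2: C_pack = 5 * 3.8 = 19 Ah
Step 3: E_pack = V_pack * C_pack = 30.564 * 19 = 580.72 Wh
Step 4: m_pack = 9 * 5 * 0.0675 * 1.199 = 3.642 kg
Step 5: ED = E_pack / m_pack = 580.72 / 3.642 = 159.5 Wh/kg

159.5 Wh/kg


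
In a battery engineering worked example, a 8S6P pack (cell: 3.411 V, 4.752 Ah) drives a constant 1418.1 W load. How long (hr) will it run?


Step 1: E_pack = Ns * V_cell * Np * C_cell = 8 * 3.411 * 6 * 4.752 = 778.04 Wh
Step 2: t = E_pack / P = 778.04 / 1418.1 = 0.5486 hr

0.5486 hr


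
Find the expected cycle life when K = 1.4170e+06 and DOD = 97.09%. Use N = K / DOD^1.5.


Step 1: DOD^1.5 = 97.09^1.5 = 956.67
Step 2: N = 1.4170e+06 / 956.67 = 1481 cycles

1481 cycles


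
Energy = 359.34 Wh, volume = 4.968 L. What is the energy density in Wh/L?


ED = E / V = 359.34 / 4.968 = 72.33 Wh/L

72.33 Wh/L


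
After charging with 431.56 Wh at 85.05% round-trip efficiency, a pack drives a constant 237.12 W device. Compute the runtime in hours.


Step 1: E_discharge = eta/100 * E_charge = 85.05/100 * 431.56 = 367.04 Wh
Step 2: t = E_discharge / P = 367.04 / 237.12 = 1.548 hr

1.548 hr


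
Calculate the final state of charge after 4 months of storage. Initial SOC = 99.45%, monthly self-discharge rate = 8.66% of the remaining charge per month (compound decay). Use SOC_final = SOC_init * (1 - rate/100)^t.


Monthly retention factor = 1 - 8.66/100 = 0.9134
Over 4 months: factor^4 = 0.69606
SOC_final = 99.45 * 0.69606 = 69.22%

69.22%


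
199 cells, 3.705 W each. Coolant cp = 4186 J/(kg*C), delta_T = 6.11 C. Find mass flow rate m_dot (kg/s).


Step 1: Total heat Q = 199 * 3.705 W = 737.3 W
Step 2: denom = cp * dT = 4186 * 6.11 = 25576
Step 3: m_dot = 737.3 / 25576 = 0.02883 kg/s

0.02883 kg/s


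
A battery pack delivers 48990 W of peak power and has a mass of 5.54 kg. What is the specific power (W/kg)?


Specific power = 48990 W / 5.54 kg = 8843 W/kg

8843 W/kg


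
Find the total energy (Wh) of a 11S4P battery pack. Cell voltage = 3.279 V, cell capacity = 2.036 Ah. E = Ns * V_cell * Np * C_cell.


V_pack = 11 * 3.279 = 36.069 V
C_pack = 4 * 2.036 = 8.144 Ah
E = V_pack * C_pack = 36.069 * 8.144 = 293.7 Wh

293.7 Wh


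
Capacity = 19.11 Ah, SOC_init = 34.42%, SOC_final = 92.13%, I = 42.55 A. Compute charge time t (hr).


Step 1: dSOC = 92.13% - 34.42% = 57.71%
Step 2: delta_Ah = 19.11 * 57.71 / 100 = 11.028 Ah
Step 3: t = 11.028 / 42.55 = 0.2592 hr

0.2592 hr


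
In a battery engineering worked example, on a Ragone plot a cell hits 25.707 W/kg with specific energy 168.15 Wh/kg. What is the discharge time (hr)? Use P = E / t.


t = E / P = 168.15 / 25.707 = 6.541 hr

6.541 hr


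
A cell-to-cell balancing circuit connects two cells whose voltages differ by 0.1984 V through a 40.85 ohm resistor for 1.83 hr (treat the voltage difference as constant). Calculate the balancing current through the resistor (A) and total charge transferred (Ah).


I_bal = dV / R = 0.1984 / 40.85 = 0.0048568 A
Q = I_bal * t = 0.0048568 * 1.83 = 0.008888 Ah

I=0.0048568 A, Q=0.008888 Ah


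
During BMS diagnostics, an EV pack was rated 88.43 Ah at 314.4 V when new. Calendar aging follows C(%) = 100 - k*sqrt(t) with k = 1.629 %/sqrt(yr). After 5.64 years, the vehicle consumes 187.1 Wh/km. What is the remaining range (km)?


Step 1: capacity retention = 100 - 1.629 * sqrt(5.64) = 100 - 1.629 * 2.3749 = 96.131%
Step 2: C_now = 88.43 * 96.131/100 = 85.009 Ah
Step 3: E_pack = V * C_now = 314.4 * 85.009 = 26727 Wh
Step 4: range = E_pack / consumption = 26727 / 187.1 = 142.8 km

142.8 km


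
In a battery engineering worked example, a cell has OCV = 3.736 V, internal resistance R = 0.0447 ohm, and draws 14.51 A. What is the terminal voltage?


V = OCV - I*R = 3.736 - 14.51 * 0.0447 = 3.087 V

3.087 V


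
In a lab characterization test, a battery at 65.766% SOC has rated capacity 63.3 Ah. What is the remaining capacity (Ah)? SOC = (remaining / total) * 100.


remaining = SOC / 100 * total = 65.766 / 100 * 63.3 = 41.63 Ah

41.63 Ah


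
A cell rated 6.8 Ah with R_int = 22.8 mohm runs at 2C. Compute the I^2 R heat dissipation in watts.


Convert: R = 22.8 mohm = 0.0228 ohm
Step 1: I = C_rate * capacity = 2 * 6.8 = 13.6 A
Step 2: Q = I^2 * R = 13.6^2 * 0.0228 = 184.96 * 0.0228 = 4.217 W

4.217 W


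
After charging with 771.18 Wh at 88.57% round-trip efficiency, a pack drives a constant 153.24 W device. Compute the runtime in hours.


Step 1: E_discharge = eta/100 * E_charge = 88.57/100 * 771.18 = 683.03 Wh
Step 2: t = E_discharge / P = 683.03 / 153.24 = 4.457 hr

4.457 hr


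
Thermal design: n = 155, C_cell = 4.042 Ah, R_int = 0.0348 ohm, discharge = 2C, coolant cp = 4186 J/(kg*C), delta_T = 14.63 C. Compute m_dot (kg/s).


Step 1: I = 2 * 4.042 = 8.084 A
Step 2: Q_cell = I^2 * R = 8.084^2 * 0.0348 = 2.2742 W
Step 3: Q_total = 155 * 2.2742 = 352.5 W
Step 4: m_dot = Q_total / (cp * dT) = 352.5 / (4186 * 14.63) = 0.005756 kg/s

0.005756 kg/s


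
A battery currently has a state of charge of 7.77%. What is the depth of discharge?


DOD = 100 - SOC = 100 - 7.77 = 92.23%

92.23%


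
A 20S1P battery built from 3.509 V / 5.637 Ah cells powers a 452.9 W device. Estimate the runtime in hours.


Step 1: E_pack = Ns * V_cell * Np * C_cell = 20 * 3.509 * 1 * 5.637 = 395.6 Wh
Step 2: t = E_pack / P = 395.6 / 452.9 = 0.8735 hr

0.8735 hr


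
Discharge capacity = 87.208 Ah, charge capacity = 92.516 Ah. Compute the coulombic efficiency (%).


Coulombic efficiency = 87.208/92.516 * 100% = 94.26%

94.26%


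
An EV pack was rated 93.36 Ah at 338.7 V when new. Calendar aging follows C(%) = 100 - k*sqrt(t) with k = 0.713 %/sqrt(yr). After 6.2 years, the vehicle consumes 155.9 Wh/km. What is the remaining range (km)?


Step 1: capacity retention = 100 - 0.713 * sqrt(6.2) = 100 - 0.713 * 2.49 = 98.225%
Step 2: C_now = 93.36 * 98.225/100 = 91.703 Ah
Step 3: E_pack = V * C_now = 338.7 * 91.703 = 31060 Wh
Step 4: range = E_pack / consumption = 31060 / 155.9 = 199.2 km

199.2 km


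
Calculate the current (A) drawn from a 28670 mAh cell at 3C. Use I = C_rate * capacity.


Convert: capacity = 28670 mAh = 28.67 Ah
At 3C: I = 3 * 28.67 Ah = 86.01 A

86.01 A


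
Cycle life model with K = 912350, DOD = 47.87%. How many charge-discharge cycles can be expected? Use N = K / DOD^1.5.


DOD^1.5 = 331.2
N = K / DOD^1.5 = 912350 / 331.2 = 2755

2755 cycles


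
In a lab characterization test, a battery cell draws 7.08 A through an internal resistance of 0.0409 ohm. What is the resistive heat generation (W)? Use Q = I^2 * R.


Q = I^2 * R = 7.08^2 * 0.0409 = 2.050 W

2.050 W


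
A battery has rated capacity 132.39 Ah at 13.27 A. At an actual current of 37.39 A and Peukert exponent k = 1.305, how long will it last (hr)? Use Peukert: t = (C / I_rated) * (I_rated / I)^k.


Step 1: t_rated = C / I_rated = 132.39 / 13.27 = 9.9766 hr
Step 2: ratio = 13.27 / 37.39 = 0.35491
Step 3: ratio^k = 0.35491^1.305 = 0.25876
Step 4: t = t_rated * ratio^k = 9.9766 * 0.25876 = 2.582 hr

2.582 hr


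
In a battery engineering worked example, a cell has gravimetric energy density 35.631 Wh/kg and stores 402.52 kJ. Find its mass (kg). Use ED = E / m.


Convert: E = 402.52 kJ = 111.81 Wh
m = E / ED = 111.81 / 35.631 = 3.138 kg

3.138 kg


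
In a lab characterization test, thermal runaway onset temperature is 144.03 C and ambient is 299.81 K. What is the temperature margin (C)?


Convert: T_ambient = 299.81 K = 26.66 C
margin = 144.03 - 26.66 = 117.37 C

117.37 C


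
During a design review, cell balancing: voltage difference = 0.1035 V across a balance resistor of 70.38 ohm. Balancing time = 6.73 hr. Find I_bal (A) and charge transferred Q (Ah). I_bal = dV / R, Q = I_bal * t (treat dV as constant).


First, Ohm's law: I_bal = 0.1035 V / 70.38 ohm = 0.0014706 A
Then Q = I * t = 0.0014706 A * 6.73 hr = 0.009897 Ah

I=0.0014706 A, Q=0.009897 Ah


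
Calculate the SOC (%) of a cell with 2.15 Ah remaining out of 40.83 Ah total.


SOC = (remaining / total) * 100 = (2.15 / 40.83) * 100 = 5.266%

5.266%


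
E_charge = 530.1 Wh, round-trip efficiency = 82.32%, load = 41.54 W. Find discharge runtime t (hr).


Step 1: E_discharge = eta/100 * E_charge = 82.32/100 * 530.1 = 436.38 Wh
Step 2: t = E_discharge / P = 436.38 / 41.54 = 10.51 hr

10.51 hr


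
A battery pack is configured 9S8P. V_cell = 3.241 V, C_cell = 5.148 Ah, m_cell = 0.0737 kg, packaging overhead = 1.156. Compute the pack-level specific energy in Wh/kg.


Step 1: V_pack = 9 * 3.241 = 29.169 V
Step 2: C_pack = 8 * 5.148 = 41.184 Ah
Step 3: E_pack = V_pack * C_pack = 29.169 * 41.184 = 1201.3 Wh
Step 4: m_pack = 9 * 8 * 0.0737 * 1.156 = 6.1342 kg
Step 5: ED = E_pack / m_pack = 1201.3 / 6.1342 = 195.8 Wh/kg

195.8 Wh/kg


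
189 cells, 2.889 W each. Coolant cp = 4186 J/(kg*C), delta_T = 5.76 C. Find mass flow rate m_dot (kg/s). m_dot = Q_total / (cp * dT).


Q_total = 189 * 2.889 = 546.02 W
m_dot = Q_total / (cp * dT) = 546.02 / (4186 * 5.76) = 0.02265 kg/s

0.02265 kg/s


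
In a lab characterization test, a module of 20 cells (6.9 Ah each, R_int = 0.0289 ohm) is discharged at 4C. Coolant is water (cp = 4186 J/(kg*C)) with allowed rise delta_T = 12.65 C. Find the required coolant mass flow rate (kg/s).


Step 1: I = 4 * 6.9 = 27.6 A
Step 2: Q_cell = I^2 * R = 27.6^2 * 0.0289 = 22.015 W
Step 3: Q_total = 20 * 22.015 = 440.3 W
Step 4: m_dot = Q_total / (cp * dT) = 440.3 / (4186 * 12.65) = 0.008315 kg/s

0.008315 kg/s


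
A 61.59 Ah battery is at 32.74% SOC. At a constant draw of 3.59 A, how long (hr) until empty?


Step 1: remaining = SOC/100 * C_total = 32.74/100 * 61.59 = 20.165 Ah
Step 2: t = remaining / I = 20.165 / 3.59 = 5.617 hr

5.617 hr


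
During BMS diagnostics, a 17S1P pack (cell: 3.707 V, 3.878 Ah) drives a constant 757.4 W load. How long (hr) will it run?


Step 1: E_pack = Ns * V_cell * Np * C_cell = 17 * 3.707 * 1 * 3.878 = 244.39 Wh
Step 2: t = E_pack / P = 244.39 / 757.4 = 0.3227 hr

0.3227 hr


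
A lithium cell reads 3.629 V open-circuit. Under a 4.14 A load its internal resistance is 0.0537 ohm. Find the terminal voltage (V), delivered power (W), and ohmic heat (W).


Step 1: V_terminal = OCV - I*R = 3.629 - 4.14 * 0.0537 = 3.4067 V
Step 2: P_out = V_terminal * I = 3.4067 * 4.14 = 14.10 W
Step 3: Q = I^2 * R = 4.14^2 * 0.0537 = 0.9204 W

V=3.4067 V, P=14.10 W, Q=0.9204 W


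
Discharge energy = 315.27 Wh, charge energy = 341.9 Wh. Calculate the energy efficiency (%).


eta_e = E_dis / E_chg * 100 = 315.27 / 341.9 * 100 = 92.21%

92.21%


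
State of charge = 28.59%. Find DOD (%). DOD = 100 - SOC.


DOD = 100 - SOC = 100 - 28.59 = 71.41%

71.41%


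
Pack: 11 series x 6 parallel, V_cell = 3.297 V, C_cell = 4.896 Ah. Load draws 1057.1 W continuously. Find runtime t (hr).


Step 1: E_pack = Ns * V_cell * Np * C_cell = 11 * 3.297 * 6 * 4.896 = 1065.4 Wh
Step 2: t = E_pack / P = 1065.4 / 1057.1 = 1.008 hr

1.008 hr


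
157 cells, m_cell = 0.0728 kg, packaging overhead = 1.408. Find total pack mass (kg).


m_pack = n * m_cell * overhead = 157 * 0.0728 * 1.408 = 16.09 kg

16.09 kg


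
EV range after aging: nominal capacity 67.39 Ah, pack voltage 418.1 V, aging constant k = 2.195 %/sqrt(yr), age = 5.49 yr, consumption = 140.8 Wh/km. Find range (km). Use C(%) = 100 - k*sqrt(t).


Step 1: capacity retention = 100 - 2.195 * sqrt(5.49) = 100 - 2.195 * 2.3431 = 94.857%
Step 2: C_now = 67.39 * 94.857/100 = 63.924 Ah
Step 3: E_pack = V * C_now = 418.1 * 63.924 = 26727 Wh
Step 4: range = E_pack / consumption = 26727 / 140.8 = 189.8 km

189.8 km


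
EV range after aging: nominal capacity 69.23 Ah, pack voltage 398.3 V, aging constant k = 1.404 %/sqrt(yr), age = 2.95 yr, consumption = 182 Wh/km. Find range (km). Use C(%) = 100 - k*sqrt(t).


Step 1: capacity retention = 100 - 1.404 * sqrt(2.95) = 100 - 1.404 * 1.7176 = 97.588%
Step 2: C_now = 69.23 * 97.588/100 = 67.56 Ah
Step 3: E_pack = V * C_now = 398.3 * 67.56 = 26909 Wh
Step 4: range = E_pack / consumption = 26909 / 182 = 147.9 km

147.9 km


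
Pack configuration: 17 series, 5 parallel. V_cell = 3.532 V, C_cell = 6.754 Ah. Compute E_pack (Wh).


E = Ns * Vcell * Np * Ccell = 17 * 3.532 * 5 * 6.754 = 2028 Wh

2028 Wh


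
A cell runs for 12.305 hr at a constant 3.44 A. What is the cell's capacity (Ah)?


C = I * t = 3.44 * 12.305 = 42.33 Ah

42.33 Ah


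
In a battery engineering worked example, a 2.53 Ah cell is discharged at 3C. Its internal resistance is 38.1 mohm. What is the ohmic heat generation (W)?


Convert: R = 38.1 mohm = 0.0381 ohm
Step 1: I = C_rate * capacity = 3 * 2.53 = 7.59 A
Step 2: Q = I^2 * R = 7.59^2 * 0.0381 = 57.608 * 0.0381 = 2.195 W

2.195 W


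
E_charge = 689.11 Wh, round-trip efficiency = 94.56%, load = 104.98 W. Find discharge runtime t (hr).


Step 1: E_discharge = eta/100 * E_charge = 94.56/100 * 689.11 = 651.62 Wh
Step 2: t = E_discharge / P = 651.62 / 104.98 = 6.207 hr

6.207 hr


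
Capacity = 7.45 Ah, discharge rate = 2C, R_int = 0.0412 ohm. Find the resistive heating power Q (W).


Step 1: I = C_rate * capacity = 2 * 7.45 = 14.9 A
Step 2: Q = I^2 * R = 14.9^2 * 0.0412 = 222.01 * 0.0412 = 9.147 W

9.147 W


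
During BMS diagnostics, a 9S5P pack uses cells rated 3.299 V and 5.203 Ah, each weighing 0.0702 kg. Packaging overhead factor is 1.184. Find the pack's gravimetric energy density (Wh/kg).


Step 1: V_pack = 9 * 3.299 = 29.691 V
Step 2: C_pack = 5 * 5.203 = 26.015 Ah
Step 3: E_pack = V_pack * C_pack = 29.691 * 26.015 = 772.41 Wh
Step 4: m_pack = 9 * 5 * 0.0702 * 1.184 = 3.7403 kg
Step 5: ED = E_pack / m_pack = 772.41 / 3.7403 = 206.5 Wh/kg

206.5 Wh/kg


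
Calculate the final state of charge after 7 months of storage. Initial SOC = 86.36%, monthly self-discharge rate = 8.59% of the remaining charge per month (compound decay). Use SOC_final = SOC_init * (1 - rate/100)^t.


decay = (1 - 8.59/100)^7 = 0.53328
SOC_final = 86.36 * 0.53328 = 46.05%

46.05%


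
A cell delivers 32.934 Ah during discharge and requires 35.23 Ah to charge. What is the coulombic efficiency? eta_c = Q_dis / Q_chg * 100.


Coulombic efficiency = 32.934/35.23 * 100% = 93.48%

93.48%


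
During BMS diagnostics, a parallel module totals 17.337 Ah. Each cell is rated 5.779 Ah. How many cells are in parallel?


n = C_total / C_cell = 17.337 / 5.779 = 3

3


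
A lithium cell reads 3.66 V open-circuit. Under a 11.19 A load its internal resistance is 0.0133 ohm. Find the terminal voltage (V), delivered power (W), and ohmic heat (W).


Step 1: V_terminal = OCV - I*R = 3.66 - 11.19 * 0.0133 = 3.5112 V
Step 2: P_out = V_terminal * I = 3.5112 * 11.19 = 39.29 W
Step 3: Q = I^2 * R = 11.19^2 * 0.0133 = 1.665 W

V=3.5112 V, P=39.29 W, Q=1.665 W


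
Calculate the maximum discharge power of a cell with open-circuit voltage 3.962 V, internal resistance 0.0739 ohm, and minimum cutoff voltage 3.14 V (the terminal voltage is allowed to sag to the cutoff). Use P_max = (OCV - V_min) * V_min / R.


P_max = (OCV - V_min) * V_min / R = (3.962 - 3.14) * 3.14 / 0.0739 = 0.822 * 3.14 / 0.0739 = 34.93 W

34.93 W


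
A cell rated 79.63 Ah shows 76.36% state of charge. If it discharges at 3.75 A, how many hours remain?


Step 1: remaining = SOC/100 * C_total = 76.36/100 * 79.63 = 60.805 Ah
Step 2: t = remaining / I = 60.805 / 3.75 = 16.21 hr

16.21 hr


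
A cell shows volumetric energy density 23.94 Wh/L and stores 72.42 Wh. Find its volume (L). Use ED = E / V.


V = E / ED = 72.42 / 23.94 = 3.025 L

3.025 L


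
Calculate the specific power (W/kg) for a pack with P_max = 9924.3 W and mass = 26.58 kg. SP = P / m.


Specific power = 9924.3 W / 26.58 kg = 373.4 W/kg

373.4 W/kg


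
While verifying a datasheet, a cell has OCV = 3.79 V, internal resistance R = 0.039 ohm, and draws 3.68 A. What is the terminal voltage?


V = OCV - I*R = 3.79 - 3.68 * 0.039 = 3.646 V

3.646 V


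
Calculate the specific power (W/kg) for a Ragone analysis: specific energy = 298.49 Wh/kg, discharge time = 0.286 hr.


Specific power = 298.49 Wh/kg / 0.286 hr = 1044 W/kg

1044 W/kg


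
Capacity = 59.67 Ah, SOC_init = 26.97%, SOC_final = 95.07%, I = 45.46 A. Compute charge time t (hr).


Step 1: dSOC = 95.07% - 26.97% = 68.1%
Step 2: delta_Ah = 59.67 * 68.1 / 100 = 40.635 Ah
Step 3: t = 40.635 / 45.46 = 0.8939 hr

0.8939 hr


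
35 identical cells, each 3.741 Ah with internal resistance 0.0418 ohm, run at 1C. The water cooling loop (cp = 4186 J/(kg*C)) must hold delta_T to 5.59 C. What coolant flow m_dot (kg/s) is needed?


Step 1: I = 1 * 3.741 = 3.741 A
Step 2: Q_cell = I^2 * R = 3.741^2 * 0.0418 = 0.58499 W
Step 3: Q_total = 35 * 0.58499 = 20.475 W
Step 4: m_dot = Q_total / (cp * dT) = 20.475 / (4186 * 5.59) = 8.750e-04 kg/s

8.750e-04 kg/s


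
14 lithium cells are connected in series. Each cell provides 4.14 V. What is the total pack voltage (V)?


V_pack = n * V_cell = 14 * 4.14 = 57.96 V

57.96 V


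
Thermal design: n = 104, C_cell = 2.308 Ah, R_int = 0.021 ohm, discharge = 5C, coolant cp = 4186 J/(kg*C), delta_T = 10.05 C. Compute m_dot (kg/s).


Step 1: I = 5 * 2.308 = 11.54 A
Step 2: Q_cell = I^2 * R = 11.54^2 * 0.021 = 2.7966 W
Step 3: Q_total = 104 * 2.7966 = 290.85 W
Step 4: m_dot = Q_total / (cp * dT) = 290.85 / (4186 * 10.05) = 0.006914 kg/s

0.006914 kg/s


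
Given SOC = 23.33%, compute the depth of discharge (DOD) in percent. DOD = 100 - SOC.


DOD = 100 - SOC = 100 - 23.33 = 76.67%

76.67%


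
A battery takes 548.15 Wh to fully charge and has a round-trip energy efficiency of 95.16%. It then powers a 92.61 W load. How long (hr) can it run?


Step 1: E_discharge = eta/100 * E_charge = 95.16/100 * 548.15 = 521.62 Wh
Step 2: t = E_discharge / P = 521.62 / 92.61 = 5.632 hr

5.632 hr


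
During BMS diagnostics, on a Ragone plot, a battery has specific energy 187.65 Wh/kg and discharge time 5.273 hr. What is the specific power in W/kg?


Specific power = 187.65 Wh/kg / 5.273 hr = 35.59 W/kg

35.59 W/kg


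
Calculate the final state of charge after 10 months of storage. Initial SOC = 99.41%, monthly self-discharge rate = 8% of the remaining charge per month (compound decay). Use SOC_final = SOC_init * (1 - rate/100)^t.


Monthly retention factor = 1 - 8/100 = 0.92
Over 10 months: factor^10 = 0.43439
SOC_final = 99.41 * 0.43439 = 43.18%

43.18%


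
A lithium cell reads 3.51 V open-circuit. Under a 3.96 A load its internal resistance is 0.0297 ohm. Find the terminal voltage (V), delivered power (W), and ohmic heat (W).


Step 1: V_terminal = OCV - I*R = 3.51 - 3.96 * 0.0297 = 3.3924 V
Step 2: P_out = V_terminal * I = 3.3924 * 3.96 = 13.43 W
Step 3: Q = I^2 * R = 3.96^2 * 0.0297 = 0.4657 W

V=3.3924 V, P=13.43 W, Q=0.4657 W


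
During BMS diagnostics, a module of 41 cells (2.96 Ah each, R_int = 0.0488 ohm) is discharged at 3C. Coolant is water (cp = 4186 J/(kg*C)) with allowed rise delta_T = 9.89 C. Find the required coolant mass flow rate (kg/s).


Step 1: I = 3 * 2.96 = 8.88 A
Step 2: Q_cell = I^2 * R = 8.88^2 * 0.0488 = 3.8481 W
Step 3: Q_total = 41 * 3.8481 = 157.77 W
Step 4: m_dot = Q_total / (cp * dT) = 157.77 / (4186 * 9.89) = 0.003811 kg/s

0.003811 kg/s


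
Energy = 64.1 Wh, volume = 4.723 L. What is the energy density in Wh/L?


ED = E / V = 64.1 / 4.723 = 13.57 Wh/L

13.57 Wh/L


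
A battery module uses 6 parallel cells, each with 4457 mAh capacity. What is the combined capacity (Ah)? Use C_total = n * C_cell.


Convert: C_cell = 4457 mAh = 4.457 Ah
C_total = 6 * 4.457 = 26.742 Ah

26.742 Ah


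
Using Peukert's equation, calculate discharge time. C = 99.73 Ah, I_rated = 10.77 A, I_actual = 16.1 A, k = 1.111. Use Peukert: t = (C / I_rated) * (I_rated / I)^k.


Step 1: t_rated = C / I_rated = 99.73 / 10.77 = 9.26 hr
Step 2: ratio = 10.77 / 16.1 = 0.66894
Step 3: ratio^k = 0.66894^1.111 = 0.63974
Step 4: t = t_rated * ratio^k = 9.26 * 0.63974 = 5.924 hr

5.924 hr


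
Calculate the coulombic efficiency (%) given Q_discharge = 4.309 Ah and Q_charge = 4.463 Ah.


Coulombic efficiency = 4.309/4.463 * 100% = 96.55%

96.55%


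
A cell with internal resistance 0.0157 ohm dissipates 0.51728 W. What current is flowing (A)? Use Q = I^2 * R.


I = sqrt(Q / R) = sqrt(0.51728 / 0.0157) = sqrt(32.948) = 5.740 A

5.740 A


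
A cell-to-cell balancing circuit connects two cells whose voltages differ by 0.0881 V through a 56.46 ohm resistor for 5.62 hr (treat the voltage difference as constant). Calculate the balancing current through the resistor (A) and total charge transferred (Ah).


First, Ohm's law: I_bal = 0.0881 V / 56.46 ohm = 0.0015604 A
Then Q = I * t = 0.0015604 A * 5.62 hr = 0.008769 Ah

I=0.0015604 A, Q=0.008769 Ah


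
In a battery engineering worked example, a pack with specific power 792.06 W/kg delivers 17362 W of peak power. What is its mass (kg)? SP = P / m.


m = P / SP = 17362 / 792.06 = 21.92 kg

21.92 kg


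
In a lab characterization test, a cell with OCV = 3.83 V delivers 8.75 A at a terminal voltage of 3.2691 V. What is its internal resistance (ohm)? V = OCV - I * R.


R = (OCV - V) / I = (3.83 - 3.2691) / 8.75 = 0.06410 ohm

0.06410 ohm


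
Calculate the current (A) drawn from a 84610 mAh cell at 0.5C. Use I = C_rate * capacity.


Convert: capacity = 84610 mAh = 84.61 Ah
At 0.5C: I = 0.5 * 84.61 Ah = 42.305 A

42.305 A


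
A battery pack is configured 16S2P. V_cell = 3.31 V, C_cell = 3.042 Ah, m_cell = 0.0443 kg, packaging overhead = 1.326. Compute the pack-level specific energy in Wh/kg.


Step 1: V_pack = 16 * 3.31 = 52.96 V
Step 2: C_pack = 2 * 3.042 = 6.084 Ah
Step 3: E_pack = V_pack * C_pack = 52.96 * 6.084 = 322.21 Wh
Step 4: m_pack = 16 * 2 * 0.0443 * 1.326 = 1.8797 kg
Step 5: ED = E_pack / m_pack = 322.21 / 1.8797 = 171.4 Wh/kg

171.4 Wh/kg


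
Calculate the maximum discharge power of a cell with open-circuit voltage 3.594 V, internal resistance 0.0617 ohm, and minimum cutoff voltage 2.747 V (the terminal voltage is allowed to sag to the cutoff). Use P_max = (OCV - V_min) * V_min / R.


P_max = (OCV - V_min) * V_min / R = (3.594 - 2.747) * 2.747 / 0.0617 = 0.847 * 2.747 / 0.0617 = 37.71 W

37.71 W


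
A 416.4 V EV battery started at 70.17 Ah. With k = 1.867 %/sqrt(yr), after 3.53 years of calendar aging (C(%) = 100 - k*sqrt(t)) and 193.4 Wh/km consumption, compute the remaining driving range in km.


Step 1: capacity retention = 100 - 1.867 * sqrt(3.53) = 100 - 1.867 * 1.8788 = 96.492%
Step 2: C_now = 70.17 * 96.492/100 = 67.708 Ah
Step 3: E_pack = V * C_now = 416.4 * 67.708 = 28194 Wh
Step 4: range = E_pack / consumption = 28194 / 193.4 = 145.8 km

145.8 km


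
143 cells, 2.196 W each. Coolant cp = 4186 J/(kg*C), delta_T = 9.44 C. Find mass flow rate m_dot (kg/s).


Q_total = 143 * 2.196 = 314.03 W
m_dot = Q_total / (cp * dT) = 314.03 / (4186 * 9.44) = 0.007947 kg/s

0.007947 kg/s
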